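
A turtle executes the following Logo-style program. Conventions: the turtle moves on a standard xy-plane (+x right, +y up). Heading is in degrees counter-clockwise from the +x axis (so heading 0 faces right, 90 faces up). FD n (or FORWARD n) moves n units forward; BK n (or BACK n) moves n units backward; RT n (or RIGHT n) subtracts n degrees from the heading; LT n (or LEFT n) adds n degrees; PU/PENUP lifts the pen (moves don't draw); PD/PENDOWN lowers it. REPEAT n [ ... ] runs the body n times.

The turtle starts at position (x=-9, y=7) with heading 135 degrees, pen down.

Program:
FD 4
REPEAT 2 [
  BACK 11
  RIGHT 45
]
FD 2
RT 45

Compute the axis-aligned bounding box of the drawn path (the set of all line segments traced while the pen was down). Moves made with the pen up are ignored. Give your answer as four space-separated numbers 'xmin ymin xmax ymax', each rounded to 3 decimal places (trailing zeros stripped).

Answer: -11.828 -8.95 -2.636 9.828

Derivation:
Executing turtle program step by step:
Start: pos=(-9,7), heading=135, pen down
FD 4: (-9,7) -> (-11.828,9.828) [heading=135, draw]
REPEAT 2 [
  -- iteration 1/2 --
  BK 11: (-11.828,9.828) -> (-4.05,2.05) [heading=135, draw]
  RT 45: heading 135 -> 90
  -- iteration 2/2 --
  BK 11: (-4.05,2.05) -> (-4.05,-8.95) [heading=90, draw]
  RT 45: heading 90 -> 45
]
FD 2: (-4.05,-8.95) -> (-2.636,-7.536) [heading=45, draw]
RT 45: heading 45 -> 0
Final: pos=(-2.636,-7.536), heading=0, 4 segment(s) drawn

Segment endpoints: x in {-11.828, -9, -4.05, -4.05, -2.636}, y in {-8.95, -7.536, 2.05, 7, 9.828}
xmin=-11.828, ymin=-8.95, xmax=-2.636, ymax=9.828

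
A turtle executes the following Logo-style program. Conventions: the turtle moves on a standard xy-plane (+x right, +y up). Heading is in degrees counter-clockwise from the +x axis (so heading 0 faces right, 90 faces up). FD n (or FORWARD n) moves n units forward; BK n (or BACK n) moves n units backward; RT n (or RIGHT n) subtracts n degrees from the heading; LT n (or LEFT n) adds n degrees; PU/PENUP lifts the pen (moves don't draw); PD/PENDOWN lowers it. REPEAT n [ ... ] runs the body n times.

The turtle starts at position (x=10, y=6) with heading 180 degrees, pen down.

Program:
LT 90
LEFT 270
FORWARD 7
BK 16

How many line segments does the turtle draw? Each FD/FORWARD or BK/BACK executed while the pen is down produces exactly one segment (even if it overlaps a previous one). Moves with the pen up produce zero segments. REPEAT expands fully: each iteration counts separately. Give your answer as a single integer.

Executing turtle program step by step:
Start: pos=(10,6), heading=180, pen down
LT 90: heading 180 -> 270
LT 270: heading 270 -> 180
FD 7: (10,6) -> (3,6) [heading=180, draw]
BK 16: (3,6) -> (19,6) [heading=180, draw]
Final: pos=(19,6), heading=180, 2 segment(s) drawn
Segments drawn: 2

Answer: 2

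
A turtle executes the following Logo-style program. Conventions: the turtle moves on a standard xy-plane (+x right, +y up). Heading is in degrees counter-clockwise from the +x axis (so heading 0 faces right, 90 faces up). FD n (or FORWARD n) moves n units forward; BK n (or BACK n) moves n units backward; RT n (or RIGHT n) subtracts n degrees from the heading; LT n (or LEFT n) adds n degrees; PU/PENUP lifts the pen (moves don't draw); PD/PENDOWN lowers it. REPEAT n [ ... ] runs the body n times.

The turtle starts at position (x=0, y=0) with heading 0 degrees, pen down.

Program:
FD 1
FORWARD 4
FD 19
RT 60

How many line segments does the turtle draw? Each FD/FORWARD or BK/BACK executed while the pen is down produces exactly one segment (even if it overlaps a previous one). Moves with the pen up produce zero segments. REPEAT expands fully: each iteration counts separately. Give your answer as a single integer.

Answer: 3

Derivation:
Executing turtle program step by step:
Start: pos=(0,0), heading=0, pen down
FD 1: (0,0) -> (1,0) [heading=0, draw]
FD 4: (1,0) -> (5,0) [heading=0, draw]
FD 19: (5,0) -> (24,0) [heading=0, draw]
RT 60: heading 0 -> 300
Final: pos=(24,0), heading=300, 3 segment(s) drawn
Segments drawn: 3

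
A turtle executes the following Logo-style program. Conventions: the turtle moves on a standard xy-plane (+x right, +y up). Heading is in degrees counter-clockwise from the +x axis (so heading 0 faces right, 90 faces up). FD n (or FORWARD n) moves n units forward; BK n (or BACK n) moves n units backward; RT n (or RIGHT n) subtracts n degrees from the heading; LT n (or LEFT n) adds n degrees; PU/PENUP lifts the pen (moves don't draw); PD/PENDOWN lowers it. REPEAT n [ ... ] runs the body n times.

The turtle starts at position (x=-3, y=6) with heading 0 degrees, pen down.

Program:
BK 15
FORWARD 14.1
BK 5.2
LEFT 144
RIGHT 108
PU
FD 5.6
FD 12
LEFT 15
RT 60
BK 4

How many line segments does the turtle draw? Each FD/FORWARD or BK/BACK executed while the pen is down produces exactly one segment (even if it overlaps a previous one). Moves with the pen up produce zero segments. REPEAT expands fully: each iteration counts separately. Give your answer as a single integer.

Executing turtle program step by step:
Start: pos=(-3,6), heading=0, pen down
BK 15: (-3,6) -> (-18,6) [heading=0, draw]
FD 14.1: (-18,6) -> (-3.9,6) [heading=0, draw]
BK 5.2: (-3.9,6) -> (-9.1,6) [heading=0, draw]
LT 144: heading 0 -> 144
RT 108: heading 144 -> 36
PU: pen up
FD 5.6: (-9.1,6) -> (-4.57,9.292) [heading=36, move]
FD 12: (-4.57,9.292) -> (5.139,16.345) [heading=36, move]
LT 15: heading 36 -> 51
RT 60: heading 51 -> 351
BK 4: (5.139,16.345) -> (1.188,16.971) [heading=351, move]
Final: pos=(1.188,16.971), heading=351, 3 segment(s) drawn
Segments drawn: 3

Answer: 3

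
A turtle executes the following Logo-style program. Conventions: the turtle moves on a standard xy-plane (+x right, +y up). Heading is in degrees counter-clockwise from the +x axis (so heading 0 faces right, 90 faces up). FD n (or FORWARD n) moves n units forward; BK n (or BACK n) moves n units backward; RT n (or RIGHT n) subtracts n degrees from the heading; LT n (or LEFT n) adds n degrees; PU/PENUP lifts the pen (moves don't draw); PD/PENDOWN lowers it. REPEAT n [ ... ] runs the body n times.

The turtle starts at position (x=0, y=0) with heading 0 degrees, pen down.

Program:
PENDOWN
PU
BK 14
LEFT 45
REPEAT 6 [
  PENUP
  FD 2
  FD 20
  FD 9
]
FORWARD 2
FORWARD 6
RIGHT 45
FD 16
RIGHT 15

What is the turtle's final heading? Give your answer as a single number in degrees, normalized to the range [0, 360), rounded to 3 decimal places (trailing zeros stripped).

Executing turtle program step by step:
Start: pos=(0,0), heading=0, pen down
PD: pen down
PU: pen up
BK 14: (0,0) -> (-14,0) [heading=0, move]
LT 45: heading 0 -> 45
REPEAT 6 [
  -- iteration 1/6 --
  PU: pen up
  FD 2: (-14,0) -> (-12.586,1.414) [heading=45, move]
  FD 20: (-12.586,1.414) -> (1.556,15.556) [heading=45, move]
  FD 9: (1.556,15.556) -> (7.92,21.92) [heading=45, move]
  -- iteration 2/6 --
  PU: pen up
  FD 2: (7.92,21.92) -> (9.335,23.335) [heading=45, move]
  FD 20: (9.335,23.335) -> (23.477,37.477) [heading=45, move]
  FD 9: (23.477,37.477) -> (29.841,43.841) [heading=45, move]
  -- iteration 3/6 --
  PU: pen up
  FD 2: (29.841,43.841) -> (31.255,45.255) [heading=45, move]
  FD 20: (31.255,45.255) -> (45.397,59.397) [heading=45, move]
  FD 9: (45.397,59.397) -> (51.761,65.761) [heading=45, move]
  -- iteration 4/6 --
  PU: pen up
  FD 2: (51.761,65.761) -> (53.175,67.175) [heading=45, move]
  FD 20: (53.175,67.175) -> (67.317,81.317) [heading=45, move]
  FD 9: (67.317,81.317) -> (73.681,87.681) [heading=45, move]
  -- iteration 5/6 --
  PU: pen up
  FD 2: (73.681,87.681) -> (75.095,89.095) [heading=45, move]
  FD 20: (75.095,89.095) -> (89.238,103.238) [heading=45, move]
  FD 9: (89.238,103.238) -> (95.602,109.602) [heading=45, move]
  -- iteration 6/6 --
  PU: pen up
  FD 2: (95.602,109.602) -> (97.016,111.016) [heading=45, move]
  FD 20: (97.016,111.016) -> (111.158,125.158) [heading=45, move]
  FD 9: (111.158,125.158) -> (117.522,131.522) [heading=45, move]
]
FD 2: (117.522,131.522) -> (118.936,132.936) [heading=45, move]
FD 6: (118.936,132.936) -> (123.179,137.179) [heading=45, move]
RT 45: heading 45 -> 0
FD 16: (123.179,137.179) -> (139.179,137.179) [heading=0, move]
RT 15: heading 0 -> 345
Final: pos=(139.179,137.179), heading=345, 0 segment(s) drawn

Answer: 345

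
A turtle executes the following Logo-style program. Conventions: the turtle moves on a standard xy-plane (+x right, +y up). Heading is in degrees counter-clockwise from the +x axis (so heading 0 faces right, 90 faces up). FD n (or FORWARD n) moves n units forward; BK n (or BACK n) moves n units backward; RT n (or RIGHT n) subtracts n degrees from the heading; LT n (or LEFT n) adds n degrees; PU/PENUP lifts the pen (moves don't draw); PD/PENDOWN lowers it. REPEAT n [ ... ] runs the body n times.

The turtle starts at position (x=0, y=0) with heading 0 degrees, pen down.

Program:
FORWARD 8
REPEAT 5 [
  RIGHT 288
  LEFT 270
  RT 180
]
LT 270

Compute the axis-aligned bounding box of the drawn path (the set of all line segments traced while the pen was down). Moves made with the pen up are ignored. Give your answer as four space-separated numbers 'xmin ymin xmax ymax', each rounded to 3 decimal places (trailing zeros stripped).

Answer: 0 0 8 0

Derivation:
Executing turtle program step by step:
Start: pos=(0,0), heading=0, pen down
FD 8: (0,0) -> (8,0) [heading=0, draw]
REPEAT 5 [
  -- iteration 1/5 --
  RT 288: heading 0 -> 72
  LT 270: heading 72 -> 342
  RT 180: heading 342 -> 162
  -- iteration 2/5 --
  RT 288: heading 162 -> 234
  LT 270: heading 234 -> 144
  RT 180: heading 144 -> 324
  -- iteration 3/5 --
  RT 288: heading 324 -> 36
  LT 270: heading 36 -> 306
  RT 180: heading 306 -> 126
  -- iteration 4/5 --
  RT 288: heading 126 -> 198
  LT 270: heading 198 -> 108
  RT 180: heading 108 -> 288
  -- iteration 5/5 --
  RT 288: heading 288 -> 0
  LT 270: heading 0 -> 270
  RT 180: heading 270 -> 90
]
LT 270: heading 90 -> 0
Final: pos=(8,0), heading=0, 1 segment(s) drawn

Segment endpoints: x in {0, 8}, y in {0}
xmin=0, ymin=0, xmax=8, ymax=0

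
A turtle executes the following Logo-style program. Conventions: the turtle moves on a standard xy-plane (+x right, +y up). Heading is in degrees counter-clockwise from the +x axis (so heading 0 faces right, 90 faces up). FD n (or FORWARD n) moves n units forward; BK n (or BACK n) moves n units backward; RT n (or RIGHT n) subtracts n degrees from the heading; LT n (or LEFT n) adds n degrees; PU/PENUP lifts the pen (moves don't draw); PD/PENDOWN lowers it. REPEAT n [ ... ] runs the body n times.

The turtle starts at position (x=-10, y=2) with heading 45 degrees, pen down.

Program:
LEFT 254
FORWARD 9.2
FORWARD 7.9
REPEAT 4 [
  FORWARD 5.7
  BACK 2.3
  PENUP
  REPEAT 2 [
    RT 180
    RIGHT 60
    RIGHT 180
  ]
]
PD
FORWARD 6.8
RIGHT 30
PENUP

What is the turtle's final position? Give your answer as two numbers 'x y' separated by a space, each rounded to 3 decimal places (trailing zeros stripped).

Answer: -6.86 -15.811

Derivation:
Executing turtle program step by step:
Start: pos=(-10,2), heading=45, pen down
LT 254: heading 45 -> 299
FD 9.2: (-10,2) -> (-5.54,-6.047) [heading=299, draw]
FD 7.9: (-5.54,-6.047) -> (-1.71,-12.956) [heading=299, draw]
REPEAT 4 [
  -- iteration 1/4 --
  FD 5.7: (-1.71,-12.956) -> (1.054,-17.941) [heading=299, draw]
  BK 2.3: (1.054,-17.941) -> (-0.061,-15.93) [heading=299, draw]
  PU: pen up
  REPEAT 2 [
    -- iteration 1/2 --
    RT 180: heading 299 -> 119
    RT 60: heading 119 -> 59
    RT 180: heading 59 -> 239
    -- iteration 2/2 --
    RT 180: heading 239 -> 59
    RT 60: heading 59 -> 359
    RT 180: heading 359 -> 179
  ]
  -- iteration 2/4 --
  FD 5.7: (-0.061,-15.93) -> (-5.761,-15.83) [heading=179, move]
  BK 2.3: (-5.761,-15.83) -> (-3.461,-15.87) [heading=179, move]
  PU: pen up
  REPEAT 2 [
    -- iteration 1/2 --
    RT 180: heading 179 -> 359
    RT 60: heading 359 -> 299
    RT 180: heading 299 -> 119
    -- iteration 2/2 --
    RT 180: heading 119 -> 299
    RT 60: heading 299 -> 239
    RT 180: heading 239 -> 59
  ]
  -- iteration 3/4 --
  FD 5.7: (-3.461,-15.87) -> (-0.525,-10.985) [heading=59, move]
  BK 2.3: (-0.525,-10.985) -> (-1.71,-12.956) [heading=59, move]
  PU: pen up
  REPEAT 2 [
    -- iteration 1/2 --
    RT 180: heading 59 -> 239
    RT 60: heading 239 -> 179
    RT 180: heading 179 -> 359
    -- iteration 2/2 --
    RT 180: heading 359 -> 179
    RT 60: heading 179 -> 119
    RT 180: heading 119 -> 299
  ]
  -- iteration 4/4 --
  FD 5.7: (-1.71,-12.956) -> (1.054,-17.941) [heading=299, move]
  BK 2.3: (1.054,-17.941) -> (-0.061,-15.93) [heading=299, move]
  PU: pen up
  REPEAT 2 [
    -- iteration 1/2 --
    RT 180: heading 299 -> 119
    RT 60: heading 119 -> 59
    RT 180: heading 59 -> 239
    -- iteration 2/2 --
    RT 180: heading 239 -> 59
    RT 60: heading 59 -> 359
    RT 180: heading 359 -> 179
  ]
]
PD: pen down
FD 6.8: (-0.061,-15.93) -> (-6.86,-15.811) [heading=179, draw]
RT 30: heading 179 -> 149
PU: pen up
Final: pos=(-6.86,-15.811), heading=149, 5 segment(s) drawn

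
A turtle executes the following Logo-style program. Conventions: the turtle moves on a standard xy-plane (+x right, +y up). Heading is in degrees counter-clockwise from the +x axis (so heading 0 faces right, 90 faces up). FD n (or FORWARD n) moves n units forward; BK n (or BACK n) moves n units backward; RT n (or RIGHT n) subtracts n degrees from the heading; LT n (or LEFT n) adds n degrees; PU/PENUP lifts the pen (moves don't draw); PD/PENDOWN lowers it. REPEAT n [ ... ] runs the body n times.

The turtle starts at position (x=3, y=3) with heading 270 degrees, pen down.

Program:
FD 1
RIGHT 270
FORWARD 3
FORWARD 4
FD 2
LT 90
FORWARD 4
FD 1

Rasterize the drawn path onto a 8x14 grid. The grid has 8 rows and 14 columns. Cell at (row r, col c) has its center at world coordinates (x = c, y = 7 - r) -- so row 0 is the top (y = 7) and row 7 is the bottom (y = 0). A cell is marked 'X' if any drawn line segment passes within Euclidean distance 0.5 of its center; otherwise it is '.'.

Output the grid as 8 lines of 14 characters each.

Segment 0: (3,3) -> (3,2)
Segment 1: (3,2) -> (6,2)
Segment 2: (6,2) -> (10,2)
Segment 3: (10,2) -> (12,2)
Segment 4: (12,2) -> (12,6)
Segment 5: (12,6) -> (12,7)

Answer: ............X.
............X.
............X.
............X.
...X........X.
...XXXXXXXXXX.
..............
..............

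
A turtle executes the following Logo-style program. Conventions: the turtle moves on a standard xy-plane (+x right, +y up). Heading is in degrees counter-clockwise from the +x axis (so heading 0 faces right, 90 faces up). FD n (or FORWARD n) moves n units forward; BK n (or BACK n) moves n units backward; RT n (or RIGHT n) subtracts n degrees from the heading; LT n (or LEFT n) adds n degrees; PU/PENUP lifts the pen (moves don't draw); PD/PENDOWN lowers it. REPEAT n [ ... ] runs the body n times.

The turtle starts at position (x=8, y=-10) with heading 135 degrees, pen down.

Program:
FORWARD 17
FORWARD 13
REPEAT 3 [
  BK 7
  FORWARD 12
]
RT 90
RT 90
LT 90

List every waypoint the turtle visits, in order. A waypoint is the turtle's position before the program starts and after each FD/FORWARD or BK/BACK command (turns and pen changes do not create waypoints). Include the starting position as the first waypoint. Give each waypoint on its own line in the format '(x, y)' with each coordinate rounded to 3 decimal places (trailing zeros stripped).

Executing turtle program step by step:
Start: pos=(8,-10), heading=135, pen down
FD 17: (8,-10) -> (-4.021,2.021) [heading=135, draw]
FD 13: (-4.021,2.021) -> (-13.213,11.213) [heading=135, draw]
REPEAT 3 [
  -- iteration 1/3 --
  BK 7: (-13.213,11.213) -> (-8.263,6.263) [heading=135, draw]
  FD 12: (-8.263,6.263) -> (-16.749,14.749) [heading=135, draw]
  -- iteration 2/3 --
  BK 7: (-16.749,14.749) -> (-11.799,9.799) [heading=135, draw]
  FD 12: (-11.799,9.799) -> (-20.284,18.284) [heading=135, draw]
  -- iteration 3/3 --
  BK 7: (-20.284,18.284) -> (-15.335,13.335) [heading=135, draw]
  FD 12: (-15.335,13.335) -> (-23.82,21.82) [heading=135, draw]
]
RT 90: heading 135 -> 45
RT 90: heading 45 -> 315
LT 90: heading 315 -> 45
Final: pos=(-23.82,21.82), heading=45, 8 segment(s) drawn
Waypoints (9 total):
(8, -10)
(-4.021, 2.021)
(-13.213, 11.213)
(-8.263, 6.263)
(-16.749, 14.749)
(-11.799, 9.799)
(-20.284, 18.284)
(-15.335, 13.335)
(-23.82, 21.82)

Answer: (8, -10)
(-4.021, 2.021)
(-13.213, 11.213)
(-8.263, 6.263)
(-16.749, 14.749)
(-11.799, 9.799)
(-20.284, 18.284)
(-15.335, 13.335)
(-23.82, 21.82)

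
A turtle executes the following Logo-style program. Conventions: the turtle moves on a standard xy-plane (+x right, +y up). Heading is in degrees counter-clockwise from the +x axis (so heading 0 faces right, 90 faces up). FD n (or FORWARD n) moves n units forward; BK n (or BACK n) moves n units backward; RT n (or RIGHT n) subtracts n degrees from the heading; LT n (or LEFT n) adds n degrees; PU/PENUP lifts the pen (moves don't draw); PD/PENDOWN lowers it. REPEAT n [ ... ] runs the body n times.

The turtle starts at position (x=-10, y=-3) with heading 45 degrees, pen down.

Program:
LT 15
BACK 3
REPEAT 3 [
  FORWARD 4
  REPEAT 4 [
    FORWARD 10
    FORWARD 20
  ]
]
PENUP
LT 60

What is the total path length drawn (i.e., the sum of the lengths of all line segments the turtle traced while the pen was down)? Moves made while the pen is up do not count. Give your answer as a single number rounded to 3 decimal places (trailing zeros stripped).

Executing turtle program step by step:
Start: pos=(-10,-3), heading=45, pen down
LT 15: heading 45 -> 60
BK 3: (-10,-3) -> (-11.5,-5.598) [heading=60, draw]
REPEAT 3 [
  -- iteration 1/3 --
  FD 4: (-11.5,-5.598) -> (-9.5,-2.134) [heading=60, draw]
  REPEAT 4 [
    -- iteration 1/4 --
    FD 10: (-9.5,-2.134) -> (-4.5,6.526) [heading=60, draw]
    FD 20: (-4.5,6.526) -> (5.5,23.847) [heading=60, draw]
    -- iteration 2/4 --
    FD 10: (5.5,23.847) -> (10.5,32.507) [heading=60, draw]
    FD 20: (10.5,32.507) -> (20.5,49.828) [heading=60, draw]
    -- iteration 3/4 --
    FD 10: (20.5,49.828) -> (25.5,58.488) [heading=60, draw]
    FD 20: (25.5,58.488) -> (35.5,75.808) [heading=60, draw]
    -- iteration 4/4 --
    FD 10: (35.5,75.808) -> (40.5,84.469) [heading=60, draw]
    FD 20: (40.5,84.469) -> (50.5,101.789) [heading=60, draw]
  ]
  -- iteration 2/3 --
  FD 4: (50.5,101.789) -> (52.5,105.253) [heading=60, draw]
  REPEAT 4 [
    -- iteration 1/4 --
    FD 10: (52.5,105.253) -> (57.5,113.913) [heading=60, draw]
    FD 20: (57.5,113.913) -> (67.5,131.234) [heading=60, draw]
    -- iteration 2/4 --
    FD 10: (67.5,131.234) -> (72.5,139.894) [heading=60, draw]
    FD 20: (72.5,139.894) -> (82.5,157.215) [heading=60, draw]
    -- iteration 3/4 --
    FD 10: (82.5,157.215) -> (87.5,165.875) [heading=60, draw]
    FD 20: (87.5,165.875) -> (97.5,183.195) [heading=60, draw]
    -- iteration 4/4 --
    FD 10: (97.5,183.195) -> (102.5,191.856) [heading=60, draw]
    FD 20: (102.5,191.856) -> (112.5,209.176) [heading=60, draw]
  ]
  -- iteration 3/3 --
  FD 4: (112.5,209.176) -> (114.5,212.64) [heading=60, draw]
  REPEAT 4 [
    -- iteration 1/4 --
    FD 10: (114.5,212.64) -> (119.5,221.301) [heading=60, draw]
    FD 20: (119.5,221.301) -> (129.5,238.621) [heading=60, draw]
    -- iteration 2/4 --
    FD 10: (129.5,238.621) -> (134.5,247.281) [heading=60, draw]
    FD 20: (134.5,247.281) -> (144.5,264.602) [heading=60, draw]
    -- iteration 3/4 --
    FD 10: (144.5,264.602) -> (149.5,273.262) [heading=60, draw]
    FD 20: (149.5,273.262) -> (159.5,290.583) [heading=60, draw]
    -- iteration 4/4 --
    FD 10: (159.5,290.583) -> (164.5,299.243) [heading=60, draw]
    FD 20: (164.5,299.243) -> (174.5,316.563) [heading=60, draw]
  ]
]
PU: pen up
LT 60: heading 60 -> 120
Final: pos=(174.5,316.563), heading=120, 28 segment(s) drawn

Segment lengths:
  seg 1: (-10,-3) -> (-11.5,-5.598), length = 3
  seg 2: (-11.5,-5.598) -> (-9.5,-2.134), length = 4
  seg 3: (-9.5,-2.134) -> (-4.5,6.526), length = 10
  seg 4: (-4.5,6.526) -> (5.5,23.847), length = 20
  seg 5: (5.5,23.847) -> (10.5,32.507), length = 10
  seg 6: (10.5,32.507) -> (20.5,49.828), length = 20
  seg 7: (20.5,49.828) -> (25.5,58.488), length = 10
  seg 8: (25.5,58.488) -> (35.5,75.808), length = 20
  seg 9: (35.5,75.808) -> (40.5,84.469), length = 10
  seg 10: (40.5,84.469) -> (50.5,101.789), length = 20
  seg 11: (50.5,101.789) -> (52.5,105.253), length = 4
  seg 12: (52.5,105.253) -> (57.5,113.913), length = 10
  seg 13: (57.5,113.913) -> (67.5,131.234), length = 20
  seg 14: (67.5,131.234) -> (72.5,139.894), length = 10
  seg 15: (72.5,139.894) -> (82.5,157.215), length = 20
  seg 16: (82.5,157.215) -> (87.5,165.875), length = 10
  seg 17: (87.5,165.875) -> (97.5,183.195), length = 20
  seg 18: (97.5,183.195) -> (102.5,191.856), length = 10
  seg 19: (102.5,191.856) -> (112.5,209.176), length = 20
  seg 20: (112.5,209.176) -> (114.5,212.64), length = 4
  seg 21: (114.5,212.64) -> (119.5,221.301), length = 10
  seg 22: (119.5,221.301) -> (129.5,238.621), length = 20
  seg 23: (129.5,238.621) -> (134.5,247.281), length = 10
  seg 24: (134.5,247.281) -> (144.5,264.602), length = 20
  seg 25: (144.5,264.602) -> (149.5,273.262), length = 10
  seg 26: (149.5,273.262) -> (159.5,290.583), length = 20
  seg 27: (159.5,290.583) -> (164.5,299.243), length = 10
  seg 28: (164.5,299.243) -> (174.5,316.563), length = 20
Total = 375

Answer: 375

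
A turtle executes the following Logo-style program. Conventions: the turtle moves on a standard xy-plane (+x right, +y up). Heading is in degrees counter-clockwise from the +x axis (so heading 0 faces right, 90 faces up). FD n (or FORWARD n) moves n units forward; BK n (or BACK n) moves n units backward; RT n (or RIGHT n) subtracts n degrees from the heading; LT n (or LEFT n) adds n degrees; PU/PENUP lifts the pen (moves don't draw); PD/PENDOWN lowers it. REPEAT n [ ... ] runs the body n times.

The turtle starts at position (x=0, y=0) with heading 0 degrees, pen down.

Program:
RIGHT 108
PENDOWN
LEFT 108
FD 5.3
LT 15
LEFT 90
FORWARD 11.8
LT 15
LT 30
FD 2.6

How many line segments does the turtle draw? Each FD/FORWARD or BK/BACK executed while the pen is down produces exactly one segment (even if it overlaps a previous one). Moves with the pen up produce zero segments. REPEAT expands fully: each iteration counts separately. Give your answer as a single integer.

Answer: 3

Derivation:
Executing turtle program step by step:
Start: pos=(0,0), heading=0, pen down
RT 108: heading 0 -> 252
PD: pen down
LT 108: heading 252 -> 0
FD 5.3: (0,0) -> (5.3,0) [heading=0, draw]
LT 15: heading 0 -> 15
LT 90: heading 15 -> 105
FD 11.8: (5.3,0) -> (2.246,11.398) [heading=105, draw]
LT 15: heading 105 -> 120
LT 30: heading 120 -> 150
FD 2.6: (2.246,11.398) -> (-0.006,12.698) [heading=150, draw]
Final: pos=(-0.006,12.698), heading=150, 3 segment(s) drawn
Segments drawn: 3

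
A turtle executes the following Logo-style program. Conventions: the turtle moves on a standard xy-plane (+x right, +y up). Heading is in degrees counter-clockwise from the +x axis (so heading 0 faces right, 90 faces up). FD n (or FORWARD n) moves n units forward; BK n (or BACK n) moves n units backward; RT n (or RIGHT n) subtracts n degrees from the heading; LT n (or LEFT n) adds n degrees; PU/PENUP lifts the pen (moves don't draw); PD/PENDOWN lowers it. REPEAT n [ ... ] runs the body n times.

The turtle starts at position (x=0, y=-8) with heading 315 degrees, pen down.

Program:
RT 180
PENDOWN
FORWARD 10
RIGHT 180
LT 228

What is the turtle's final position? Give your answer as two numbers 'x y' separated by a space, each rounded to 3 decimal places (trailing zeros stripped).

Answer: -7.071 -0.929

Derivation:
Executing turtle program step by step:
Start: pos=(0,-8), heading=315, pen down
RT 180: heading 315 -> 135
PD: pen down
FD 10: (0,-8) -> (-7.071,-0.929) [heading=135, draw]
RT 180: heading 135 -> 315
LT 228: heading 315 -> 183
Final: pos=(-7.071,-0.929), heading=183, 1 segment(s) drawn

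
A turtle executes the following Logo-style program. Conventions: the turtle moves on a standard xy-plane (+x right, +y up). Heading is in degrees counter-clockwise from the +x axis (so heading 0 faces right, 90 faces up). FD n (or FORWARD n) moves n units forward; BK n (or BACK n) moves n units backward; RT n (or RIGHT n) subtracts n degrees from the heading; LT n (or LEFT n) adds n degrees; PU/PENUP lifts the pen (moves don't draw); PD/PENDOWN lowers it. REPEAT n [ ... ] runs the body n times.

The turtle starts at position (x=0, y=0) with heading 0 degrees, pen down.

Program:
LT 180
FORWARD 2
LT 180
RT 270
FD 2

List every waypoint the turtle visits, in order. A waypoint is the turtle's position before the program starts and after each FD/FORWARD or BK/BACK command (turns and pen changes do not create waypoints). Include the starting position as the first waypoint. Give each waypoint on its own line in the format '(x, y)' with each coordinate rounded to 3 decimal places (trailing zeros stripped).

Answer: (0, 0)
(-2, 0)
(-2, 2)

Derivation:
Executing turtle program step by step:
Start: pos=(0,0), heading=0, pen down
LT 180: heading 0 -> 180
FD 2: (0,0) -> (-2,0) [heading=180, draw]
LT 180: heading 180 -> 0
RT 270: heading 0 -> 90
FD 2: (-2,0) -> (-2,2) [heading=90, draw]
Final: pos=(-2,2), heading=90, 2 segment(s) drawn
Waypoints (3 total):
(0, 0)
(-2, 0)
(-2, 2)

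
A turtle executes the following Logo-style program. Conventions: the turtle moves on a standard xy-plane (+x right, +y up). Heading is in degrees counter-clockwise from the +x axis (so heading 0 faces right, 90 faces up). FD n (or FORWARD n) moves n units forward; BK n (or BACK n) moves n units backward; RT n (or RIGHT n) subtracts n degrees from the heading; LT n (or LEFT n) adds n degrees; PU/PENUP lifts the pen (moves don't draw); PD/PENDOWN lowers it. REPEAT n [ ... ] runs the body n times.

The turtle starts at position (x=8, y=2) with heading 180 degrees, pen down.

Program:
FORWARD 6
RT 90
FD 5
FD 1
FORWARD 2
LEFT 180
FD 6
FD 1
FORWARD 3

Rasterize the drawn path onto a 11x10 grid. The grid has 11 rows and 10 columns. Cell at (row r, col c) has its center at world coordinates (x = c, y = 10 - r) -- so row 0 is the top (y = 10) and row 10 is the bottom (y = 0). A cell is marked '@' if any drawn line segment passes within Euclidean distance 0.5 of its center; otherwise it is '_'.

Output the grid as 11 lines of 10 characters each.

Segment 0: (8,2) -> (2,2)
Segment 1: (2,2) -> (2,7)
Segment 2: (2,7) -> (2,8)
Segment 3: (2,8) -> (2,10)
Segment 4: (2,10) -> (2,4)
Segment 5: (2,4) -> (2,3)
Segment 6: (2,3) -> (2,0)

Answer: __@_______
__@_______
__@_______
__@_______
__@_______
__@_______
__@_______
__@_______
__@@@@@@@_
__@_______
__@_______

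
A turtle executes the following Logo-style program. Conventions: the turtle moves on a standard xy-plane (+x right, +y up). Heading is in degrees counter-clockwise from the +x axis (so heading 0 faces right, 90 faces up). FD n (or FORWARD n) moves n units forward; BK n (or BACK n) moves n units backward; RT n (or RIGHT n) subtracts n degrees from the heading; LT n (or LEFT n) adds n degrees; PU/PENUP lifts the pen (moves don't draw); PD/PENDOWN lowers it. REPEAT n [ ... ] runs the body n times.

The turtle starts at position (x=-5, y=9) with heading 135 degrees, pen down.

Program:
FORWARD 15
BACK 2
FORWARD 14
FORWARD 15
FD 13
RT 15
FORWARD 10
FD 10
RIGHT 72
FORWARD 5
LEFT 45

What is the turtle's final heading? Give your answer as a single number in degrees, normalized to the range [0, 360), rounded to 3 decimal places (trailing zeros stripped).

Executing turtle program step by step:
Start: pos=(-5,9), heading=135, pen down
FD 15: (-5,9) -> (-15.607,19.607) [heading=135, draw]
BK 2: (-15.607,19.607) -> (-14.192,18.192) [heading=135, draw]
FD 14: (-14.192,18.192) -> (-24.092,28.092) [heading=135, draw]
FD 15: (-24.092,28.092) -> (-34.698,38.698) [heading=135, draw]
FD 13: (-34.698,38.698) -> (-43.891,47.891) [heading=135, draw]
RT 15: heading 135 -> 120
FD 10: (-43.891,47.891) -> (-48.891,56.551) [heading=120, draw]
FD 10: (-48.891,56.551) -> (-53.891,65.211) [heading=120, draw]
RT 72: heading 120 -> 48
FD 5: (-53.891,65.211) -> (-50.545,68.927) [heading=48, draw]
LT 45: heading 48 -> 93
Final: pos=(-50.545,68.927), heading=93, 8 segment(s) drawn

Answer: 93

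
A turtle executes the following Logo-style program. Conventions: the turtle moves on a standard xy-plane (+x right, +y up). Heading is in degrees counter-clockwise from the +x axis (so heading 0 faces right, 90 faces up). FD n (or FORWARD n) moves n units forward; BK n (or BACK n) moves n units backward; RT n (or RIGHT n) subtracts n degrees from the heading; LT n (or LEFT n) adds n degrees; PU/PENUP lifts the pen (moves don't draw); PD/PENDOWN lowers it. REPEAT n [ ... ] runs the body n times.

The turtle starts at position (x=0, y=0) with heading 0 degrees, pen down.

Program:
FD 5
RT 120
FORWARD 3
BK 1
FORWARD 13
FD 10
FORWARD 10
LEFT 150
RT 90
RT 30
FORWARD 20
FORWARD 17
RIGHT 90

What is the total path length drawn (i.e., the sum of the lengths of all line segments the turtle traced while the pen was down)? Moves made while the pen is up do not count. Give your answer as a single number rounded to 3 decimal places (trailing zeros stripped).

Answer: 79

Derivation:
Executing turtle program step by step:
Start: pos=(0,0), heading=0, pen down
FD 5: (0,0) -> (5,0) [heading=0, draw]
RT 120: heading 0 -> 240
FD 3: (5,0) -> (3.5,-2.598) [heading=240, draw]
BK 1: (3.5,-2.598) -> (4,-1.732) [heading=240, draw]
FD 13: (4,-1.732) -> (-2.5,-12.99) [heading=240, draw]
FD 10: (-2.5,-12.99) -> (-7.5,-21.651) [heading=240, draw]
FD 10: (-7.5,-21.651) -> (-12.5,-30.311) [heading=240, draw]
LT 150: heading 240 -> 30
RT 90: heading 30 -> 300
RT 30: heading 300 -> 270
FD 20: (-12.5,-30.311) -> (-12.5,-50.311) [heading=270, draw]
FD 17: (-12.5,-50.311) -> (-12.5,-67.311) [heading=270, draw]
RT 90: heading 270 -> 180
Final: pos=(-12.5,-67.311), heading=180, 8 segment(s) drawn

Segment lengths:
  seg 1: (0,0) -> (5,0), length = 5
  seg 2: (5,0) -> (3.5,-2.598), length = 3
  seg 3: (3.5,-2.598) -> (4,-1.732), length = 1
  seg 4: (4,-1.732) -> (-2.5,-12.99), length = 13
  seg 5: (-2.5,-12.99) -> (-7.5,-21.651), length = 10
  seg 6: (-7.5,-21.651) -> (-12.5,-30.311), length = 10
  seg 7: (-12.5,-30.311) -> (-12.5,-50.311), length = 20
  seg 8: (-12.5,-50.311) -> (-12.5,-67.311), length = 17
Total = 79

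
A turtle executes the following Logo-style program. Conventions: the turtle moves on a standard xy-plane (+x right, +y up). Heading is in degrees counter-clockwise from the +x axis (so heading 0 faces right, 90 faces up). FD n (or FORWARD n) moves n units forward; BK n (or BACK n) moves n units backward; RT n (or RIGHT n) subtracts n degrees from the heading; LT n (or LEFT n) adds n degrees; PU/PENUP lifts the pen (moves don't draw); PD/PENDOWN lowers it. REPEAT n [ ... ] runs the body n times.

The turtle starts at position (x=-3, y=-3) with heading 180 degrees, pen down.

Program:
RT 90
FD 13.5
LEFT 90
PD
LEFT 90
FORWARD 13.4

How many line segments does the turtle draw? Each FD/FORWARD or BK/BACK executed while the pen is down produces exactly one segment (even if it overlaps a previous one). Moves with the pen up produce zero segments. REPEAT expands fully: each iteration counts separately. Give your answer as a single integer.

Executing turtle program step by step:
Start: pos=(-3,-3), heading=180, pen down
RT 90: heading 180 -> 90
FD 13.5: (-3,-3) -> (-3,10.5) [heading=90, draw]
LT 90: heading 90 -> 180
PD: pen down
LT 90: heading 180 -> 270
FD 13.4: (-3,10.5) -> (-3,-2.9) [heading=270, draw]
Final: pos=(-3,-2.9), heading=270, 2 segment(s) drawn
Segments drawn: 2

Answer: 2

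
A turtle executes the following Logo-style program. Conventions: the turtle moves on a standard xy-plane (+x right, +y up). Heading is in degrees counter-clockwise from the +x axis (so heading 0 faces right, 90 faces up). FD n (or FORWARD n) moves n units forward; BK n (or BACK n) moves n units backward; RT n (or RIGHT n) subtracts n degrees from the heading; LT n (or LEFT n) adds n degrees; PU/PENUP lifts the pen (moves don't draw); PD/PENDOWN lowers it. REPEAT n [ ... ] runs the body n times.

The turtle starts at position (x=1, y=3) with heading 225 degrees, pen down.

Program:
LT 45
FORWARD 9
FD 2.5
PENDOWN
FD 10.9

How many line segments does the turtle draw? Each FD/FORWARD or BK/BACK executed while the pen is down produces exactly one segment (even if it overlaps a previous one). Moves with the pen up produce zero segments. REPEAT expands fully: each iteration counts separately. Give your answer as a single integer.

Executing turtle program step by step:
Start: pos=(1,3), heading=225, pen down
LT 45: heading 225 -> 270
FD 9: (1,3) -> (1,-6) [heading=270, draw]
FD 2.5: (1,-6) -> (1,-8.5) [heading=270, draw]
PD: pen down
FD 10.9: (1,-8.5) -> (1,-19.4) [heading=270, draw]
Final: pos=(1,-19.4), heading=270, 3 segment(s) drawn
Segments drawn: 3

Answer: 3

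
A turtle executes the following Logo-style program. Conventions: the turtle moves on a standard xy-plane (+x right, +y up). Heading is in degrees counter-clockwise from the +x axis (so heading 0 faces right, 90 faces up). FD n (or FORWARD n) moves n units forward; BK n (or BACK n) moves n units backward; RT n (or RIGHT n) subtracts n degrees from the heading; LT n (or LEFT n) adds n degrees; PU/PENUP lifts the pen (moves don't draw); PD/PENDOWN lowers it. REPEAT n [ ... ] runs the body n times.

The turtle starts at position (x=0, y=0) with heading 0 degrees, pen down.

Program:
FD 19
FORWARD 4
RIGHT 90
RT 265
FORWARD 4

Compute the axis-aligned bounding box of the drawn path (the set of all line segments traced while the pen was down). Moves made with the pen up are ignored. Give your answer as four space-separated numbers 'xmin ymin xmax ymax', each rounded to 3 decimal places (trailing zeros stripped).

Executing turtle program step by step:
Start: pos=(0,0), heading=0, pen down
FD 19: (0,0) -> (19,0) [heading=0, draw]
FD 4: (19,0) -> (23,0) [heading=0, draw]
RT 90: heading 0 -> 270
RT 265: heading 270 -> 5
FD 4: (23,0) -> (26.985,0.349) [heading=5, draw]
Final: pos=(26.985,0.349), heading=5, 3 segment(s) drawn

Segment endpoints: x in {0, 19, 23, 26.985}, y in {0, 0.349}
xmin=0, ymin=0, xmax=26.985, ymax=0.349

Answer: 0 0 26.985 0.349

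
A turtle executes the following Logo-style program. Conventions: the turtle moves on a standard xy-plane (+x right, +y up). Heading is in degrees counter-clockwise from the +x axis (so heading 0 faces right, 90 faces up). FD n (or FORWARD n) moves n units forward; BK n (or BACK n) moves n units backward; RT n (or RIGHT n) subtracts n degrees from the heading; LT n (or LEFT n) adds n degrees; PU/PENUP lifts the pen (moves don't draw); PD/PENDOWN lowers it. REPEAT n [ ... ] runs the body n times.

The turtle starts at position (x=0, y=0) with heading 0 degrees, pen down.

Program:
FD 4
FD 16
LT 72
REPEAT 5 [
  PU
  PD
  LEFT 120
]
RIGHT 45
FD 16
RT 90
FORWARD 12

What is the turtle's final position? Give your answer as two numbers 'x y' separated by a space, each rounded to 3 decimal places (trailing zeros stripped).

Answer: 7.179 -15.35

Derivation:
Executing turtle program step by step:
Start: pos=(0,0), heading=0, pen down
FD 4: (0,0) -> (4,0) [heading=0, draw]
FD 16: (4,0) -> (20,0) [heading=0, draw]
LT 72: heading 0 -> 72
REPEAT 5 [
  -- iteration 1/5 --
  PU: pen up
  PD: pen down
  LT 120: heading 72 -> 192
  -- iteration 2/5 --
  PU: pen up
  PD: pen down
  LT 120: heading 192 -> 312
  -- iteration 3/5 --
  PU: pen up
  PD: pen down
  LT 120: heading 312 -> 72
  -- iteration 4/5 --
  PU: pen up
  PD: pen down
  LT 120: heading 72 -> 192
  -- iteration 5/5 --
  PU: pen up
  PD: pen down
  LT 120: heading 192 -> 312
]
RT 45: heading 312 -> 267
FD 16: (20,0) -> (19.163,-15.978) [heading=267, draw]
RT 90: heading 267 -> 177
FD 12: (19.163,-15.978) -> (7.179,-15.35) [heading=177, draw]
Final: pos=(7.179,-15.35), heading=177, 4 segment(s) drawn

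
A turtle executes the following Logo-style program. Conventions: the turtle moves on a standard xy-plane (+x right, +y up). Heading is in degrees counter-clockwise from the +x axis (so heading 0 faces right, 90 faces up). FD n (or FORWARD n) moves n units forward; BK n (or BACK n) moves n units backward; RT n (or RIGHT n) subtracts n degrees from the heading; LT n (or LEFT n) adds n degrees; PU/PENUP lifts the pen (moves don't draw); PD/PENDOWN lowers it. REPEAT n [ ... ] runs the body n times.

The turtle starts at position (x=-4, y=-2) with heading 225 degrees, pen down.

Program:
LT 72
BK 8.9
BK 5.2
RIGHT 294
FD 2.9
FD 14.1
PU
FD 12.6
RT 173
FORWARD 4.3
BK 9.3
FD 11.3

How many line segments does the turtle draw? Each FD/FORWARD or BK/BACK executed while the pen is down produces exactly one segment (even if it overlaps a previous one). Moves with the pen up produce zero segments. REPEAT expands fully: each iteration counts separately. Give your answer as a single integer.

Executing turtle program step by step:
Start: pos=(-4,-2), heading=225, pen down
LT 72: heading 225 -> 297
BK 8.9: (-4,-2) -> (-8.041,5.93) [heading=297, draw]
BK 5.2: (-8.041,5.93) -> (-10.401,10.563) [heading=297, draw]
RT 294: heading 297 -> 3
FD 2.9: (-10.401,10.563) -> (-7.505,10.715) [heading=3, draw]
FD 14.1: (-7.505,10.715) -> (6.575,11.453) [heading=3, draw]
PU: pen up
FD 12.6: (6.575,11.453) -> (19.158,12.112) [heading=3, move]
RT 173: heading 3 -> 190
FD 4.3: (19.158,12.112) -> (14.923,11.366) [heading=190, move]
BK 9.3: (14.923,11.366) -> (24.082,12.981) [heading=190, move]
FD 11.3: (24.082,12.981) -> (12.954,11.018) [heading=190, move]
Final: pos=(12.954,11.018), heading=190, 4 segment(s) drawn
Segments drawn: 4

Answer: 4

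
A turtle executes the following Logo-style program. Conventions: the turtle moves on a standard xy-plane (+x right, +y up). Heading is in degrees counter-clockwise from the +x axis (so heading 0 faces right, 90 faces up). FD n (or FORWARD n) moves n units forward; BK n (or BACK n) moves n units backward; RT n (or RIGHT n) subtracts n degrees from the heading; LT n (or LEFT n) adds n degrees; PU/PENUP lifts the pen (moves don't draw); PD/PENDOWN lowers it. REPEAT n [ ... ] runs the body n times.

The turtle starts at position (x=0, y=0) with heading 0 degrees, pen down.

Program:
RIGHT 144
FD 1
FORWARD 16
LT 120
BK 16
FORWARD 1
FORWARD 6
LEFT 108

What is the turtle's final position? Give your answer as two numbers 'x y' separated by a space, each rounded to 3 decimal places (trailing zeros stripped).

Executing turtle program step by step:
Start: pos=(0,0), heading=0, pen down
RT 144: heading 0 -> 216
FD 1: (0,0) -> (-0.809,-0.588) [heading=216, draw]
FD 16: (-0.809,-0.588) -> (-13.753,-9.992) [heading=216, draw]
LT 120: heading 216 -> 336
BK 16: (-13.753,-9.992) -> (-28.37,-3.485) [heading=336, draw]
FD 1: (-28.37,-3.485) -> (-27.456,-3.891) [heading=336, draw]
FD 6: (-27.456,-3.891) -> (-21.975,-6.332) [heading=336, draw]
LT 108: heading 336 -> 84
Final: pos=(-21.975,-6.332), heading=84, 5 segment(s) drawn

Answer: -21.975 -6.332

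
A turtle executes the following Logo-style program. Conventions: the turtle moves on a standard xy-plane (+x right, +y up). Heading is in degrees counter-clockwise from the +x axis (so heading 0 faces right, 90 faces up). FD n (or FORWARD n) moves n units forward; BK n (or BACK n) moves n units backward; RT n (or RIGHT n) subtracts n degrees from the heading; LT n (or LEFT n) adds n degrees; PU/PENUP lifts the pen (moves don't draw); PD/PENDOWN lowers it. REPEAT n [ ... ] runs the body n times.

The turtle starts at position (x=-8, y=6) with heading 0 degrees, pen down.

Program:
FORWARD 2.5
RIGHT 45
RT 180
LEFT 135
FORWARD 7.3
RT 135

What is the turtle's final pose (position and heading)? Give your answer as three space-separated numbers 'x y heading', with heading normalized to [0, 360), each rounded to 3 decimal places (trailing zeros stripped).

Executing turtle program step by step:
Start: pos=(-8,6), heading=0, pen down
FD 2.5: (-8,6) -> (-5.5,6) [heading=0, draw]
RT 45: heading 0 -> 315
RT 180: heading 315 -> 135
LT 135: heading 135 -> 270
FD 7.3: (-5.5,6) -> (-5.5,-1.3) [heading=270, draw]
RT 135: heading 270 -> 135
Final: pos=(-5.5,-1.3), heading=135, 2 segment(s) drawn

Answer: -5.5 -1.3 135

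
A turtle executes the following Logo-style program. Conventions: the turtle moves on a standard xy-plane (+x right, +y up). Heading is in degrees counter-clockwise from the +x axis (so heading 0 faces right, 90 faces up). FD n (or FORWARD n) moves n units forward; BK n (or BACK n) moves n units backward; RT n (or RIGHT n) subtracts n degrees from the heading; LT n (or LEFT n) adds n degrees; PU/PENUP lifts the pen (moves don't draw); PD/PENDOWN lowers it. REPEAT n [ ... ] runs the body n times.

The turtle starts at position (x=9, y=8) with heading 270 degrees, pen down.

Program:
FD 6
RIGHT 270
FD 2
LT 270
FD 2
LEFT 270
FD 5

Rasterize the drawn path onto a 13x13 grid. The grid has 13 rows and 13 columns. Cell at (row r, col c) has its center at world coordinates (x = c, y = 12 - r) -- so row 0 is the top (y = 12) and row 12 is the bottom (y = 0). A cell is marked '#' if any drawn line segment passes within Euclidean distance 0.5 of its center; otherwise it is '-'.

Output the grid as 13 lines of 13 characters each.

Answer: -------------
-------------
-------------
-------------
---------#---
---------#---
---------#---
---------#---
---------#---
---------#---
---------###-
-----------#-
------######-

Derivation:
Segment 0: (9,8) -> (9,2)
Segment 1: (9,2) -> (11,2)
Segment 2: (11,2) -> (11,0)
Segment 3: (11,0) -> (6,0)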